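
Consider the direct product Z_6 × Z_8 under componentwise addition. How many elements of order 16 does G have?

0

An element (a,b) has order lcm(ord(a), ord(b)); count pairs with lcm equal to 16.
Enumerating gives 0 such elements.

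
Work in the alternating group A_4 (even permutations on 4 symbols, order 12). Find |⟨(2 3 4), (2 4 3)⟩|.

3

|⟨(2 3 4)⟩| = 3 and |⟨(2 4 3)⟩| = 3, so |H| is a multiple of lcm(3, 3) = 3 and divides |G| = 12.
Closing under the operation: H = {e, (2 3 4), (2 4 3)}, so |H| = 3.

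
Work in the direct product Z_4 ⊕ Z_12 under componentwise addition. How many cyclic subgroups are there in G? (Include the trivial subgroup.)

A cyclic subgroup of order d is generated by each of its φ(d) elements of order d, so the cyclic subgroups of order d number (#elements of order d)/φ(d).
Cyclic subgroups by order — order 1: 1; order 2: 3; order 3: 1; order 4: 6; order 6: 3; order 12: 6.
Total: 20.

20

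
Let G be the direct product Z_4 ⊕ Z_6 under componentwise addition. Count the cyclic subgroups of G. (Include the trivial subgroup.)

12

Each element a generates a cyclic subgroup ⟨a⟩; distinct elements may generate the same one (a cyclic group of order d has φ(d) generators).
Cyclic subgroups by order — order 1: 1; order 2: 3; order 3: 1; order 4: 2; order 6: 3; order 12: 2.
Total: 12.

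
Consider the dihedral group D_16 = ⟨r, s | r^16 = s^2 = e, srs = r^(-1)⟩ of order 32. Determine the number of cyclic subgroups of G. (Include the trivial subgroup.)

21

Group the elements of G by the cyclic subgroup they generate; each cyclic subgroup of order d accounts for φ(d) elements.
Cyclic subgroups by order — order 1: 1; order 2: 17; order 4: 1; order 8: 1; order 16: 1.
Total: 21.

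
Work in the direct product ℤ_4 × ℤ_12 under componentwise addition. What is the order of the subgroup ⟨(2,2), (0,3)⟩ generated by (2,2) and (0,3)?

24

|⟨(2,2)⟩| = 6 and |⟨(0,3)⟩| = 4, so |H| is a multiple of lcm(6, 4) = 12 and divides |G| = 48.
Closing under the operation: H = {(0,0), (0,1), (0,2), (0,3), (0,4), (0,5), (0,6), (0,7), (0,8), (0,9), (0,10), (0,11), (2,0), (2,1), (2,2), (2,3), (2,4), (2,5), (2,6), (2,7), (2,8), (2,9), (2,10), (2,11)}, so |H| = 24.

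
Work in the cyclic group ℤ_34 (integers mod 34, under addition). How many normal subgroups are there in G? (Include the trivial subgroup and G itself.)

G is abelian, so every subgroup is normal.
G has 4 subgroups in total, hence 4 normal subgroups.

4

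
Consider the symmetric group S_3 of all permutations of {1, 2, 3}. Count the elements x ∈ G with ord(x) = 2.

3

The elements of order 2 are: (2 3), (1 2), (1 3).
That's 3.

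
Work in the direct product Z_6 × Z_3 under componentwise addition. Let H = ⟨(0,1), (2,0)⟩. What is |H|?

|⟨(0,1)⟩| = 3 and |⟨(2,0)⟩| = 3, so |H| is a multiple of lcm(3, 3) = 3 and divides |G| = 18.
Closing under the operation: H = {(0,0), (0,1), (0,2), (2,0), (2,1), (2,2), (4,0), (4,1), (4,2)}, so |H| = 9.

9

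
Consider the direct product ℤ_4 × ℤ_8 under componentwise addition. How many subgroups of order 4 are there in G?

|G| = 32 and 4 | 32, so subgroups of order 4 are possible by Lagrange.
The subgroups of order 4 are: {(0,0), (0,2), (0,4), (0,6)}; {(0,0), (0,4), (2,0), (2,4)}; {(0,0), (0,4), (2,2), (2,6)}; {(0,0), (1,0), (2,0), (3,0)}; … (7 in all).
So G has 7 subgroups of order 4.

7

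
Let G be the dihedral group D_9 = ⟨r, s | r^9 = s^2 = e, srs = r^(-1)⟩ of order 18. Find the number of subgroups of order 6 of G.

3

|G| = 18 and 6 | 18, so subgroups of order 6 are possible by Lagrange.
The subgroups of order 6 are: {e, r^3, r^6, r^2s, r^5s, r^8s}; {e, r^3, r^6, s, r^3s, r^6s}; {e, r^3, r^6, rs, r^4s, r^7s}.
So G has 3 subgroups of order 6.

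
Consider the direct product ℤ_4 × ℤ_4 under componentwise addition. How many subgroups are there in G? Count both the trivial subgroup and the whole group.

|G| = 16, so by Lagrange every subgroup order divides 16. Divisors: 1, 2, 4, 8, 16.
Subgroups by order — order 1: 1; order 2: 3; order 4: 7; order 8: 3; order 16: 1.
Total: 1 + 3 + 7 + 3 + 1 = 15.

15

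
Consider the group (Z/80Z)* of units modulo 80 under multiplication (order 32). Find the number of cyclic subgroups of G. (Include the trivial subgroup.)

A cyclic subgroup of order d is generated by each of its φ(d) elements of order d, so the cyclic subgroups of order d number (#elements of order d)/φ(d).
Cyclic subgroups by order — order 1: 1; order 2: 7; order 4: 12.
Total: 20.

20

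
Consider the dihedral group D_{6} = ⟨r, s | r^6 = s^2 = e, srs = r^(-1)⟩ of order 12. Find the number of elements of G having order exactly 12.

0

No element of G has order 12 (even though 12 | 12).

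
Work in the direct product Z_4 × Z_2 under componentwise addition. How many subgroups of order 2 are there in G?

3

|G| = 8 and 2 | 8, so subgroups of order 2 are possible by Lagrange.
The subgroups of order 2 are: {(0,0), (0,1)}; {(0,0), (2,0)}; {(0,0), (2,1)}.
So G has 3 subgroups of order 2.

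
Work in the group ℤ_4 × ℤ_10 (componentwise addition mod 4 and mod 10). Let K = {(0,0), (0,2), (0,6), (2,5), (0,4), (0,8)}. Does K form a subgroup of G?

No

|K| = 6 does not divide |G| = 40, so by Lagrange K is not a subgroup.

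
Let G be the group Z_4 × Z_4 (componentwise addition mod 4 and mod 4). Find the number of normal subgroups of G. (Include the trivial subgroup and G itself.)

15

G is abelian, so every subgroup is normal.
G has 15 subgroups in total, hence 15 normal subgroups.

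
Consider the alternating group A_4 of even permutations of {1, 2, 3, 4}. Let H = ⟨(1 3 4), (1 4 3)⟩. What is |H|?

3

|⟨(1 3 4)⟩| = 3 and |⟨(1 4 3)⟩| = 3, so |H| is a multiple of lcm(3, 3) = 3 and divides |G| = 12.
Closing under the operation: H = {e, (1 3 4), (1 4 3)}, so |H| = 3.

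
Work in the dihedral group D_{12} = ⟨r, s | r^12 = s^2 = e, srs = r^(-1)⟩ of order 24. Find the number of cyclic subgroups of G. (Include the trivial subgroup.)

18

Group the elements of G by the cyclic subgroup they generate; each cyclic subgroup of order d accounts for φ(d) elements.
Cyclic subgroups by order — order 1: 1; order 2: 13; order 3: 1; order 4: 1; order 6: 1; order 12: 1.
Total: 18.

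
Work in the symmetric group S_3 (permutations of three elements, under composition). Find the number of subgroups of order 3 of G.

1

|G| = 6 and 3 | 6, so subgroups of order 3 are possible by Lagrange.
The subgroups of order 3 are: {e, (1 2 3), (1 3 2)}.
So G has 1 subgroup of order 3.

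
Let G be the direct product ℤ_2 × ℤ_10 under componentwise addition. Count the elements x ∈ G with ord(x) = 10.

12

An element (a,b) has order lcm(ord(a), ord(b)); count pairs with lcm equal to 10.
Enumerating gives 12 such elements.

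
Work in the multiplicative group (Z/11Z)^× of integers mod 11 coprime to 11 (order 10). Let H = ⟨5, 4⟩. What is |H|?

5

|⟨5⟩| = 5 and |⟨4⟩| = 5, so |H| is a multiple of lcm(5, 5) = 5 and divides |G| = 10.
Closing under the operation: H = {1, 3, 4, 5, 9}, so |H| = 5.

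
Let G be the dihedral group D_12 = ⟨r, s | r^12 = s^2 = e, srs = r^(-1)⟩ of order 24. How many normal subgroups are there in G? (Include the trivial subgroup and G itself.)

G has 34 subgroups. Checking conjugation-invariance by order — order 1: 1/1 normal; order 2: 1/13 normal; order 3: 1/1 normal; order 4: 1/7 normal; order 6: 1/5 normal; order 8: 0/3 normal; order 12: 3/3 normal; order 24: 1/1 normal.
Total normal subgroups: 9.

9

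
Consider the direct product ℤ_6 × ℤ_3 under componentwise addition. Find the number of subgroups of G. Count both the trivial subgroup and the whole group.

12

|G| = 18, so by Lagrange every subgroup order divides 18. Divisors: 1, 2, 3, 6, 9, 18.
Subgroups by order — order 1: 1; order 2: 1; order 3: 4; order 6: 4; order 9: 1; order 18: 1.
Total: 1 + 1 + 4 + 4 + 1 + 1 = 12.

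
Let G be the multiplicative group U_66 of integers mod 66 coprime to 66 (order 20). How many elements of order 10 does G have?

Enumerating element orders in G gives 12 elements of order 10.

12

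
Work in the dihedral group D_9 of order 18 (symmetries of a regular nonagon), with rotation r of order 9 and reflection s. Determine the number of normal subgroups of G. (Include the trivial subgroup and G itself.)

G has 16 subgroups. Checking conjugation-invariance by order — order 1: 1/1 normal; order 2: 0/9 normal; order 3: 1/1 normal; order 6: 0/3 normal; order 9: 1/1 normal; order 18: 1/1 normal.
Total normal subgroups: 4.

4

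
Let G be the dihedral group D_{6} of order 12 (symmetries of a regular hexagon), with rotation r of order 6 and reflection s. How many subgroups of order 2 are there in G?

7

|G| = 12 and 2 | 12, so subgroups of order 2 are possible by Lagrange.
The subgroups of order 2 are: {e, r^2s}; {e, r^3}; {e, r^3s}; {e, r^4s}; … (7 in all).
So G has 7 subgroups of order 2.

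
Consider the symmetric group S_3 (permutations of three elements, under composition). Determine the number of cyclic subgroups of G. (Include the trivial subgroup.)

Group the elements of G by the cyclic subgroup they generate; each cyclic subgroup of order d accounts for φ(d) elements.
Cyclic subgroups by order — order 1: 1; order 2: 3; order 3: 1.
Total: 5.

5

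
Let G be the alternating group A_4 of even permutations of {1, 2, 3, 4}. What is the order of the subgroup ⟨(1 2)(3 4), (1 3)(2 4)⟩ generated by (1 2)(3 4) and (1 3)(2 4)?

4

|⟨(1 2)(3 4)⟩| = 2 and |⟨(1 3)(2 4)⟩| = 2, so |H| is a multiple of lcm(2, 2) = 2 and divides |G| = 12.
Closing under the operation: H = {e, (1 2)(3 4), (1 3)(2 4), (1 4)(2 3)}, so |H| = 4.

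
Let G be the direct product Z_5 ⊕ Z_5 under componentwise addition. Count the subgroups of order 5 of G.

6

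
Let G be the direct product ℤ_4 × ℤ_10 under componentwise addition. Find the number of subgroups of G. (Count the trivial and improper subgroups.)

16

|G| = 40, so by Lagrange every subgroup order divides 40. Divisors: 1, 2, 4, 5, 8, 10, 20, 40.
Subgroups by order — order 1: 1; order 2: 3; order 4: 3; order 5: 1; order 8: 1; order 10: 3; order 20: 3; order 40: 1.
Total: 1 + 3 + 3 + 1 + 1 + 3 + 3 + 1 = 16.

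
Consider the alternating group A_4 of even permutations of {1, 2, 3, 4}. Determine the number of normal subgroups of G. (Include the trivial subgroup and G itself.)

3

G has 10 subgroups. Checking conjugation-invariance by order — order 1: 1/1 normal; order 2: 0/3 normal; order 3: 0/4 normal; order 4: 1/1 normal; order 12: 1/1 normal.
Total normal subgroups: 3.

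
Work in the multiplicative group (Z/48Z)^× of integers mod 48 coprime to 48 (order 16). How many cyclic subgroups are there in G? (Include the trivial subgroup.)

12

Each element a generates a cyclic subgroup ⟨a⟩; distinct elements may generate the same one (a cyclic group of order d has φ(d) generators).
Cyclic subgroups by order — order 1: 1; order 2: 7; order 4: 4.
Total: 12.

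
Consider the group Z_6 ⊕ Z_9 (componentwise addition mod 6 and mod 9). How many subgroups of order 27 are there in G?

1

|G| = 54 and 27 | 54, so subgroups of order 27 are possible by Lagrange.
The subgroups of order 27 are: {(0,0), (0,1), (0,2), (0,3), (0,4), (0,5), (0,6), (0,7), (0,8), (2,0), (2,1), (2,2), (2,3), (2,4), (2,5), (2,6), (2,7), (2,8), (4,0), (4,1), (4,2), (4,3), (4,4), (4,5), (4,6), (4,7), (4,8)}.
So G has 1 subgroup of order 27.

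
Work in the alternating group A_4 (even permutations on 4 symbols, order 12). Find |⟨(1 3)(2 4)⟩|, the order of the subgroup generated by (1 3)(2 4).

2

Computing powers of (1 3)(2 4): the smallest k with ((1 3)(2 4))^k = e is k = 2.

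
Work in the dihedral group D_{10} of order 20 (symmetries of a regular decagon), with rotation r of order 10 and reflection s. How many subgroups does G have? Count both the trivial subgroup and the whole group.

|G| = 20, so by Lagrange every subgroup order divides 20. Divisors: 1, 2, 4, 5, 10, 20.
Subgroups by order — order 1: 1; order 2: 11; order 4: 5; order 5: 1; order 10: 3; order 20: 1.
Total: 1 + 11 + 5 + 1 + 3 + 1 = 22.

22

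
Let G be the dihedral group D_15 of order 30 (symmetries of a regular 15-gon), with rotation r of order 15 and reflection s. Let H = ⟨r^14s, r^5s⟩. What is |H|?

|⟨r^14s⟩| = 2 and |⟨r^5s⟩| = 2, so |H| is a multiple of lcm(2, 2) = 2 and divides |G| = 30.
Closing under the operation: H = {e, r^3, r^6, r^9, r^12, r^2s, r^5s, r^8s, r^11s, r^14s}, so |H| = 10.

10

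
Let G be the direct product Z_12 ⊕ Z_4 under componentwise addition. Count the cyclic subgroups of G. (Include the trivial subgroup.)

20

Group the elements of G by the cyclic subgroup they generate; each cyclic subgroup of order d accounts for φ(d) elements.
Cyclic subgroups by order — order 1: 1; order 2: 3; order 3: 1; order 4: 6; order 6: 3; order 12: 6.
Total: 20.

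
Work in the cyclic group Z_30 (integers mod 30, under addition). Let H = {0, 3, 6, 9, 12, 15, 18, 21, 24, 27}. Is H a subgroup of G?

|H| = 10 divides |G| = 30, consistent with Lagrange.
H contains the identity, every element's inverse is in H, and H is closed under +: it is a subgroup.
In fact H = ⟨3⟩.

Yes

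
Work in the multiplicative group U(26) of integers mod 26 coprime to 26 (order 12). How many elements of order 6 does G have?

2

The elements of order 6 are: 17, 23.
That's 2.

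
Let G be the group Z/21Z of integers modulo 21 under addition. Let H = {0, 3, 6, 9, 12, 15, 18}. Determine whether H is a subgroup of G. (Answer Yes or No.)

|H| = 7 divides |G| = 21, consistent with Lagrange.
H contains the identity, every element's inverse is in H, and H is closed under +: it is a subgroup.
In fact H = ⟨18⟩.

Yes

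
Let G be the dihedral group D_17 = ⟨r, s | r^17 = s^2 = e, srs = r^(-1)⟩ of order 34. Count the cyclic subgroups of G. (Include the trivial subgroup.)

A cyclic subgroup of order d is generated by each of its φ(d) elements of order d, so the cyclic subgroups of order d number (#elements of order d)/φ(d).
Cyclic subgroups by order — order 1: 1; order 2: 17; order 17: 1.
Total: 19.

19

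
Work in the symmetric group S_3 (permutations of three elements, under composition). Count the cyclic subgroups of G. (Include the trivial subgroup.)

A cyclic subgroup of order d is generated by each of its φ(d) elements of order d, so the cyclic subgroups of order d number (#elements of order d)/φ(d).
Cyclic subgroups by order — order 1: 1; order 2: 3; order 3: 1.
Total: 5.

5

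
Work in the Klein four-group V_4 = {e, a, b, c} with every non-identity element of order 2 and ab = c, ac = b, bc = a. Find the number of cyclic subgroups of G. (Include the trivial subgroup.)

4

Group the elements of G by the cyclic subgroup they generate; each cyclic subgroup of order d accounts for φ(d) elements.
Cyclic subgroups by order — order 1: 1; order 2: 3.
Total: 4.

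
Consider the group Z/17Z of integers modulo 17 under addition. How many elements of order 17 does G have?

In a cyclic group of order 17, the number of elements of order d (for d | 17) is φ(d).
φ(17) = 16.

16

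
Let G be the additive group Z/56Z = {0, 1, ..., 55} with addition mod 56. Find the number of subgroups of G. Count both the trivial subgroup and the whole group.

8

A cyclic group of order 56 has exactly one subgroup for each divisor of 56.
Divisors of 56: 1, 2, 4, 7, 8, 14, 28, 56.
So Z/56Z has 8 subgroups.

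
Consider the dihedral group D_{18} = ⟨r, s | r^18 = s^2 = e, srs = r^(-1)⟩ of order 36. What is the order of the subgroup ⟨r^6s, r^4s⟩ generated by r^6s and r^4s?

18

|⟨r^6s⟩| = 2 and |⟨r^4s⟩| = 2, so |H| is a multiple of lcm(2, 2) = 2 and divides |G| = 36.
Closing under the operation: H = {e, r^2, r^4, r^6, r^8, r^10, r^12, r^14, r^16, s, r^2s, r^4s, r^6s, r^8s, r^10s, r^12s, r^14s, r^16s}, so |H| = 18.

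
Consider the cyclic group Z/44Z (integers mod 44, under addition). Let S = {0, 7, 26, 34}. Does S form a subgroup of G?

No

34 ∈ S but its inverse 10 ∉ S, so S is not a subgroup.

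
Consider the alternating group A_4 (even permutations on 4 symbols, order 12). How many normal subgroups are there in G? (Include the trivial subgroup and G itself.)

3

G has 10 subgroups. Checking conjugation-invariance by order — order 1: 1/1 normal; order 2: 0/3 normal; order 3: 0/4 normal; order 4: 1/1 normal; order 12: 1/1 normal.
Total normal subgroups: 3.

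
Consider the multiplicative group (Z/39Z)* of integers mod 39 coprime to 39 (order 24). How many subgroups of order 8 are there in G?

1

|G| = 24 and 8 | 24, so subgroups of order 8 are possible by Lagrange.
The subgroups of order 8 are: {1, 5, 8, 14, 25, 31, 34, 38}.
So G has 1 subgroup of order 8.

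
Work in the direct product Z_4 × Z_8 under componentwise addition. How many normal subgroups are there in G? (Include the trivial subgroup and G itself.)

22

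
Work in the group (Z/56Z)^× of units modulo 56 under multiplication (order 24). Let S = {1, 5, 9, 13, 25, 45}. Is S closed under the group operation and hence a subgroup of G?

Yes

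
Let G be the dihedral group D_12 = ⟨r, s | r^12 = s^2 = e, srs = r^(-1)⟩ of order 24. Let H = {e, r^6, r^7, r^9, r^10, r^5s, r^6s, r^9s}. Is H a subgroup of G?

r^9 ∈ H but its inverse r^3 ∉ H, so H is not a subgroup.

No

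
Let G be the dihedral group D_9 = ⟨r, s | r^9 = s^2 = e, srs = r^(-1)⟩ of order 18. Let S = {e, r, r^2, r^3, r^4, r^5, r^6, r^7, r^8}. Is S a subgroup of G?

|S| = 9 divides |G| = 18, consistent with Lagrange.
S contains the identity, every element's inverse is in S, and S is closed under ·: it is a subgroup.
In fact S = ⟨r^4⟩.

Yes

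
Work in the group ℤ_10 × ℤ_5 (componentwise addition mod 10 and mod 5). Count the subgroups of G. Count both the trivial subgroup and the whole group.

16

|G| = 50, so by Lagrange every subgroup order divides 50. Divisors: 1, 2, 5, 10, 25, 50.
Subgroups by order — order 1: 1; order 2: 1; order 5: 6; order 10: 6; order 25: 1; order 50: 1.
Total: 1 + 1 + 6 + 6 + 1 + 1 = 16.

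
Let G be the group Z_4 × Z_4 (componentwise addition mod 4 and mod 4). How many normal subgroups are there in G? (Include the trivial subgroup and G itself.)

15

G is abelian, so every subgroup is normal.
G has 15 subgroups in total, hence 15 normal subgroups.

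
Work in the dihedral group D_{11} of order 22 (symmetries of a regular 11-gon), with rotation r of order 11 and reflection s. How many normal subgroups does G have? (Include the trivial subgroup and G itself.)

G has 14 subgroups. Checking conjugation-invariance by order — order 1: 1/1 normal; order 2: 0/11 normal; order 11: 1/1 normal; order 22: 1/1 normal.
Total normal subgroups: 3.

3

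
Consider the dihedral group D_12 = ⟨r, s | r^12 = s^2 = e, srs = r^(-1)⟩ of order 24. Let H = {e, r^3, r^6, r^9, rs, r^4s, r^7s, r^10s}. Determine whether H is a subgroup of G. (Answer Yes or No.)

|H| = 8 divides |G| = 24, consistent with Lagrange.
H contains the identity, every element's inverse is in H, and H is closed under ·: it is a subgroup.

Yes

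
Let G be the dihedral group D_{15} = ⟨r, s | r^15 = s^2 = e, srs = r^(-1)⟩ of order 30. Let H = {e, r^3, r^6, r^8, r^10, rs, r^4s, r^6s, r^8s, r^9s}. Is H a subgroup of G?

No

r^8 ∈ H but its inverse r^7 ∉ H, so H is not a subgroup.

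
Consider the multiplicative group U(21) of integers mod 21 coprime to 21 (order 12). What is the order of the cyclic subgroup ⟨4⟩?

3

Compute successive powers of 4 mod 21: 4, 16, 1; 4^3 ≡ 1 (mod 21).
So |⟨4⟩| = 3.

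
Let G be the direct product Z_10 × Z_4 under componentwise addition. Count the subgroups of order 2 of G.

3

|G| = 40 and 2 | 40, so subgroups of order 2 are possible by Lagrange.
The subgroups of order 2 are: {(0,0), (0,2)}; {(0,0), (5,0)}; {(0,0), (5,2)}.
So G has 3 subgroups of order 2.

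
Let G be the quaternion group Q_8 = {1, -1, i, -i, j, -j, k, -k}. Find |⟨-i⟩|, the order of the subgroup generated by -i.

Computing powers of -i: the smallest k with (-i)^k = e is k = 4.

4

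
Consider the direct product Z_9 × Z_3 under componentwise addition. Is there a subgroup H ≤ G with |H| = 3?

3 | 27. A subgroup of order 3 is {(0,0), (0,1), (0,2)}.

Yes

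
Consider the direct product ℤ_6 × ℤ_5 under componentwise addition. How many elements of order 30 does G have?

8

An element (a,b) has order lcm(ord(a), ord(b)); count pairs with lcm equal to 30.
Enumerating gives 8 such elements.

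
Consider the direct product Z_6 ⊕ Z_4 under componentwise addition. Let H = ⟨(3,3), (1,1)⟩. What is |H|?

|⟨(3,3)⟩| = 4 and |⟨(1,1)⟩| = 12, so |H| is a multiple of lcm(4, 12) = 12 and divides |G| = 24.
Closing under the operation: H = {(0,0), (0,2), (1,1), (1,3), (2,0), (2,2), (3,1), (3,3), (4,0), (4,2), (5,1), (5,3)}, so |H| = 12.

12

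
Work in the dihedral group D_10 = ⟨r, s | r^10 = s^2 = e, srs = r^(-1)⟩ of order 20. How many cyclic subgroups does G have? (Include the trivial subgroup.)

14

Each element a generates a cyclic subgroup ⟨a⟩; distinct elements may generate the same one (a cyclic group of order d has φ(d) generators).
Cyclic subgroups by order — order 1: 1; order 2: 11; order 5: 1; order 10: 1.
Total: 14.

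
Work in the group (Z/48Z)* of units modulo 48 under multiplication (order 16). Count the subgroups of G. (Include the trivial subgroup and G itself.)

27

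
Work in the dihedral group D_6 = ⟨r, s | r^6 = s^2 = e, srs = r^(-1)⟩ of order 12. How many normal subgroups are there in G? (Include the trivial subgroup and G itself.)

G has 16 subgroups. Checking conjugation-invariance by order — order 1: 1/1 normal; order 2: 1/7 normal; order 3: 1/1 normal; order 4: 0/3 normal; order 6: 3/3 normal; order 12: 1/1 normal.
Total normal subgroups: 7.

7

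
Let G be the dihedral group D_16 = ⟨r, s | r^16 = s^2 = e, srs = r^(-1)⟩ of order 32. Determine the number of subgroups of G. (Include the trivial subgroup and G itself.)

|G| = 32, so by Lagrange every subgroup order divides 32. Divisors: 1, 2, 4, 8, 16, 32.
Subgroups by order — order 1: 1; order 2: 17; order 4: 9; order 8: 5; order 16: 3; order 32: 1.
Total: 1 + 17 + 9 + 5 + 3 + 1 = 36.

36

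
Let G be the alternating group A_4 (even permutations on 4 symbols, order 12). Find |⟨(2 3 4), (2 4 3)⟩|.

|⟨(2 3 4)⟩| = 3 and |⟨(2 4 3)⟩| = 3, so |H| is a multiple of lcm(3, 3) = 3 and divides |G| = 12.
Closing under the operation: H = {e, (2 3 4), (2 4 3)}, so |H| = 3.

3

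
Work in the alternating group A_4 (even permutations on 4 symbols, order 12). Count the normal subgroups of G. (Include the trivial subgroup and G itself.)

G has 10 subgroups. Checking conjugation-invariance by order — order 1: 1/1 normal; order 2: 0/3 normal; order 3: 0/4 normal; order 4: 1/1 normal; order 12: 1/1 normal.
Total normal subgroups: 3.

3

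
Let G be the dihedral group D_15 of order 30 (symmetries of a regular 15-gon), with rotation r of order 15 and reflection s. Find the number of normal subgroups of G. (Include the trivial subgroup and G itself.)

G has 28 subgroups. Checking conjugation-invariance by order — order 1: 1/1 normal; order 2: 0/15 normal; order 3: 1/1 normal; order 5: 1/1 normal; order 6: 0/5 normal; order 10: 0/3 normal; order 15: 1/1 normal; order 30: 1/1 normal.
Total normal subgroups: 5.

5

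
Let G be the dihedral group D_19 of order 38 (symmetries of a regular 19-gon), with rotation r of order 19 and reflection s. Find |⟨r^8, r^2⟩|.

|⟨r^8⟩| = 19 and |⟨r^2⟩| = 19, so |H| is a multiple of lcm(19, 19) = 19 and divides |G| = 38.
Closing under the operation: H = {e, r, r^2, r^3, r^4, r^5, r^6, r^7, r^8, r^9, r^10, r^11, r^12, r^13, r^14, r^15, r^16, r^17, r^18}, so |H| = 19.

19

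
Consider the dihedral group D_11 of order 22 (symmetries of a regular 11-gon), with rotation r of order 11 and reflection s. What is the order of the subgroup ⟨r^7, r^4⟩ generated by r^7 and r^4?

11

|⟨r^7⟩| = 11 and |⟨r^4⟩| = 11, so |H| is a multiple of lcm(11, 11) = 11 and divides |G| = 22.
Closing under the operation: H = {e, r, r^2, r^3, r^4, r^5, r^6, r^7, r^8, r^9, r^10}, so |H| = 11.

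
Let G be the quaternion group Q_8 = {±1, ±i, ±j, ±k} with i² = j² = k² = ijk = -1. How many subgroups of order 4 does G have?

3

|G| = 8 and 4 | 8, so subgroups of order 4 are possible by Lagrange.
The subgroups of order 4 are: {1, -1, i, -i}; {1, -1, j, -j}; {1, -1, k, -k}.
So G has 3 subgroups of order 4.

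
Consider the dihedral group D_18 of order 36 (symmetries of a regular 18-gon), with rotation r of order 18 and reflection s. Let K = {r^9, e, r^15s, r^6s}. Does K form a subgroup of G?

Yes

|K| = 4 divides |G| = 36, consistent with Lagrange.
K contains the identity, every element's inverse is in K, and K is closed under ·: it is a subgroup.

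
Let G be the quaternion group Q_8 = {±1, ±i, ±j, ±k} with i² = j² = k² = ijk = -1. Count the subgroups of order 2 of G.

1

|G| = 8 and 2 | 8, so subgroups of order 2 are possible by Lagrange.
The subgroups of order 2 are: {1, -1}.
So G has 1 subgroup of order 2.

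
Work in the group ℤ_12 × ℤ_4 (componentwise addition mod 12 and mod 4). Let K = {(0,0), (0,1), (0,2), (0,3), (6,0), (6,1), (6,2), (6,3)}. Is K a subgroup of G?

|K| = 8 divides |G| = 48, consistent with Lagrange.
K contains the identity, every element's inverse is in K, and K is closed under +: it is a subgroup.

Yes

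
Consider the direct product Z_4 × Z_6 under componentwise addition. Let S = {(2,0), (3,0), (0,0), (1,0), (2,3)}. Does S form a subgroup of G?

No

|S| = 5 does not divide |G| = 24, so by Lagrange S is not a subgroup.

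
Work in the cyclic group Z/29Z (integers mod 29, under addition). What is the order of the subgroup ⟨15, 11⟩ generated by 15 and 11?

29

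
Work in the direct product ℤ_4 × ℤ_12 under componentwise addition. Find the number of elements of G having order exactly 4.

12

An element (a,b) has order lcm(ord(a), ord(b)); count pairs with lcm equal to 4.
Enumerating gives 12 such elements.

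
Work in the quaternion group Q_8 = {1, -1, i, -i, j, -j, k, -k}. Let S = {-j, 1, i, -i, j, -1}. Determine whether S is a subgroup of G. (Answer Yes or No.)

No

|S| = 6 does not divide |G| = 8, so by Lagrange S is not a subgroup.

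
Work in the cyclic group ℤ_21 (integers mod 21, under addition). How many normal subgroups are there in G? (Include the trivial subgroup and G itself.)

4

G is abelian, so every subgroup is normal.
G has 4 subgroups in total, hence 4 normal subgroups.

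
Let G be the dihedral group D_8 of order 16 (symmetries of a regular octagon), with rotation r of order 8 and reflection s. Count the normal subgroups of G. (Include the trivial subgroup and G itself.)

G has 19 subgroups. Checking conjugation-invariance by order — order 1: 1/1 normal; order 2: 1/9 normal; order 4: 1/5 normal; order 8: 3/3 normal; order 16: 1/1 normal.
Total normal subgroups: 7.

7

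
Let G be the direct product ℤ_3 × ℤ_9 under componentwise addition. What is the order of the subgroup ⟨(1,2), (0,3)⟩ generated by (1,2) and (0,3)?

9

|⟨(1,2)⟩| = 9 and |⟨(0,3)⟩| = 3, so |H| is a multiple of lcm(9, 3) = 9 and divides |G| = 27.
Closing under the operation: H = {(0,0), (0,3), (0,6), (1,2), (1,5), (1,8), (2,1), (2,4), (2,7)}, so |H| = 9.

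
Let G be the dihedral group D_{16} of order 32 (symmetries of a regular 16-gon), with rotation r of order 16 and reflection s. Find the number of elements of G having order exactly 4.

The elements of order 4 are: r^4, r^12.
That's 2.

2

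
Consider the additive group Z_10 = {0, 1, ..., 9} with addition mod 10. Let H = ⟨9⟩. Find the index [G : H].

|⟨9⟩| = 10 and |G| = 10.
By Lagrange, [G : H] = |G|/|H| = 10/10 = 1.

1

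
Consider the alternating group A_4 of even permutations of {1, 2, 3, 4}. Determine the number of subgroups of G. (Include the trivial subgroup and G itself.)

|G| = 12, so by Lagrange every subgroup order divides 12. Divisors: 1, 2, 3, 4, 6, 12.
Subgroups by order — order 1: 1; order 2: 3; order 3: 4; order 4: 1; order 6: 0; order 12: 1.
Total: 1 + 3 + 4 + 1 + 0 + 1 = 10.

10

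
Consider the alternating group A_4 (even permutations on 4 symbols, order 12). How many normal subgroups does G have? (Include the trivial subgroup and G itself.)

3

G has 10 subgroups. Checking conjugation-invariance by order — order 1: 1/1 normal; order 2: 0/3 normal; order 3: 0/4 normal; order 4: 1/1 normal; order 12: 1/1 normal.
Total normal subgroups: 3.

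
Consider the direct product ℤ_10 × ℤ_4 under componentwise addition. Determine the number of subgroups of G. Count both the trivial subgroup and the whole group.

|G| = 40, so by Lagrange every subgroup order divides 40. Divisors: 1, 2, 4, 5, 8, 10, 20, 40.
Subgroups by order — order 1: 1; order 2: 3; order 4: 3; order 5: 1; order 8: 1; order 10: 3; order 20: 3; order 40: 1.
Total: 1 + 3 + 3 + 1 + 1 + 3 + 3 + 1 = 16.

16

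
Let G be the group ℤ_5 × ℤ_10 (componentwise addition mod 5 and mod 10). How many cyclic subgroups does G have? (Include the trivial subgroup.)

14

Each element a generates a cyclic subgroup ⟨a⟩; distinct elements may generate the same one (a cyclic group of order d has φ(d) generators).
Cyclic subgroups by order — order 1: 1; order 2: 1; order 5: 6; order 10: 6.
Total: 14.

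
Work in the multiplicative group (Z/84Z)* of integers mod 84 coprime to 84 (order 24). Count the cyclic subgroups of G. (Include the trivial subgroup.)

Each element a generates a cyclic subgroup ⟨a⟩; distinct elements may generate the same one (a cyclic group of order d has φ(d) generators).
Cyclic subgroups by order — order 1: 1; order 2: 7; order 3: 1; order 6: 7.
Total: 16.

16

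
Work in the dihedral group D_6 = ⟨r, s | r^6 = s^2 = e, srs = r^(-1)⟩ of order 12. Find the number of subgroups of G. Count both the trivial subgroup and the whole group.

|G| = 12, so by Lagrange every subgroup order divides 12. Divisors: 1, 2, 3, 4, 6, 12.
Subgroups by order — order 1: 1; order 2: 7; order 3: 1; order 4: 3; order 6: 3; order 12: 1.
Total: 1 + 7 + 1 + 3 + 3 + 1 = 16.

16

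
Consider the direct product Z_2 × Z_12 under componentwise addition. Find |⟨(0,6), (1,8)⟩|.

12

|⟨(0,6)⟩| = 2 and |⟨(1,8)⟩| = 6, so |H| is a multiple of lcm(2, 6) = 6 and divides |G| = 24.
Closing under the operation: H = {(0,0), (0,2), (0,4), (0,6), (0,8), (0,10), (1,0), (1,2), (1,4), (1,6), (1,8), (1,10)}, so |H| = 12.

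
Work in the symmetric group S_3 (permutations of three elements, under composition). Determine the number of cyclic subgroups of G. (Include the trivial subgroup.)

5

Group the elements of G by the cyclic subgroup they generate; each cyclic subgroup of order d accounts for φ(d) elements.
Cyclic subgroups by order — order 1: 1; order 2: 3; order 3: 1.
Total: 5.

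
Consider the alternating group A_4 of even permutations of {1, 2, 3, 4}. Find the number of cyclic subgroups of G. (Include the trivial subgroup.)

8

Each element a generates a cyclic subgroup ⟨a⟩; distinct elements may generate the same one (a cyclic group of order d has φ(d) generators).
Cyclic subgroups by order — order 1: 1; order 2: 3; order 3: 4.
Total: 8.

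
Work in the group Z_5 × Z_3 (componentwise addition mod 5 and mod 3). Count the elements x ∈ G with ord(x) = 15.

8

An element (a,b) has order lcm(ord(a), ord(b)); count pairs with lcm equal to 15.
Enumerating gives 8 such elements.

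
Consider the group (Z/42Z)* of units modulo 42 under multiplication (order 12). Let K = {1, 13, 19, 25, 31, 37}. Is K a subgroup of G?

Yes

|K| = 6 divides |G| = 12, consistent with Lagrange.
K contains the identity, every element's inverse is in K, and K is closed under ·: it is a subgroup.
In fact K = ⟨19⟩.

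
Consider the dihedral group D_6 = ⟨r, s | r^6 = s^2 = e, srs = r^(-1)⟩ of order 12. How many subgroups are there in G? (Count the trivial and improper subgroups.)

|G| = 12, so by Lagrange every subgroup order divides 12. Divisors: 1, 2, 3, 4, 6, 12.
Subgroups by order — order 1: 1; order 2: 7; order 3: 1; order 4: 3; order 6: 3; order 12: 1.
Total: 1 + 7 + 1 + 3 + 3 + 1 = 16.

16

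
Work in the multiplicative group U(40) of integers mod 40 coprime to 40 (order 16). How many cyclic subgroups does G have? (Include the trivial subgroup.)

A cyclic subgroup of order d is generated by each of its φ(d) elements of order d, so the cyclic subgroups of order d number (#elements of order d)/φ(d).
Cyclic subgroups by order — order 1: 1; order 2: 7; order 4: 4.
Total: 12.

12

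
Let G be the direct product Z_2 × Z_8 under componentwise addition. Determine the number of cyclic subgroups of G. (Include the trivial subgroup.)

8

Each element a generates a cyclic subgroup ⟨a⟩; distinct elements may generate the same one (a cyclic group of order d has φ(d) generators).
Cyclic subgroups by order — order 1: 1; order 2: 3; order 4: 2; order 8: 2.
Total: 8.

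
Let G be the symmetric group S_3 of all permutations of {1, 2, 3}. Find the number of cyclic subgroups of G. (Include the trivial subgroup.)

5

A cyclic subgroup of order d is generated by each of its φ(d) elements of order d, so the cyclic subgroups of order d number (#elements of order d)/φ(d).
Cyclic subgroups by order — order 1: 1; order 2: 3; order 3: 1.
Total: 5.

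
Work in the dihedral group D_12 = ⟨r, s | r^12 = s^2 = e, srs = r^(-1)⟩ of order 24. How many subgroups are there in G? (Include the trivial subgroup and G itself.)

34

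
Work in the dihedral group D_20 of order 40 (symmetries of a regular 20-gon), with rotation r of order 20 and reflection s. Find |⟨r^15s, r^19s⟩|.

|⟨r^15s⟩| = 2 and |⟨r^19s⟩| = 2, so |H| is a multiple of lcm(2, 2) = 2 and divides |G| = 40.
Closing under the operation: H = {e, r^4, r^8, r^12, r^16, r^3s, r^7s, r^11s, r^15s, r^19s}, so |H| = 10.

10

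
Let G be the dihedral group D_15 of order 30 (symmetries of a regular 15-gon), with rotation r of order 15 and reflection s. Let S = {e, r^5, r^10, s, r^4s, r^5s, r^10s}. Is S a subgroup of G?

No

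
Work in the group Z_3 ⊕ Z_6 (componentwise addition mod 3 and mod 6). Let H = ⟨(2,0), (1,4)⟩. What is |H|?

|⟨(2,0)⟩| = 3 and |⟨(1,4)⟩| = 3, so |H| is a multiple of lcm(3, 3) = 3 and divides |G| = 18.
Closing under the operation: H = {(0,0), (0,2), (0,4), (1,0), (1,2), (1,4), (2,0), (2,2), (2,4)}, so |H| = 9.

9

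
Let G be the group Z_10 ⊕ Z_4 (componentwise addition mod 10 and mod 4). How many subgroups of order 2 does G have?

3

|G| = 40 and 2 | 40, so subgroups of order 2 are possible by Lagrange.
The subgroups of order 2 are: {(0,0), (0,2)}; {(0,0), (5,0)}; {(0,0), (5,2)}.
So G has 3 subgroups of order 2.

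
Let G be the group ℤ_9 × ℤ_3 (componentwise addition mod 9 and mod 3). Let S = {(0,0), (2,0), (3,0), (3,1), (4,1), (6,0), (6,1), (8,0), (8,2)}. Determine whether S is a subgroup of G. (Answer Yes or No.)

(3,1) ∈ S but its inverse (6,2) ∉ S, so S is not a subgroup.

No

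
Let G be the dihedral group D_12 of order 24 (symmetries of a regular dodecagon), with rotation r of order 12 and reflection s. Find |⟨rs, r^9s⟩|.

|⟨rs⟩| = 2 and |⟨r^9s⟩| = 2, so |H| is a multiple of lcm(2, 2) = 2 and divides |G| = 24.
Closing under the operation: H = {e, r^4, r^8, rs, r^5s, r^9s}, so |H| = 6.

6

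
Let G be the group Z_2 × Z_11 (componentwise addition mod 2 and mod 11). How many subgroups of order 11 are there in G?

1

|G| = 22 and 11 | 22, so subgroups of order 11 are possible by Lagrange.
The subgroups of order 11 are: {(0,0), (0,1), (0,2), (0,3), (0,4), (0,5), (0,6), (0,7), (0,8), (0,9), (0,10)}.
So G has 1 subgroup of order 11.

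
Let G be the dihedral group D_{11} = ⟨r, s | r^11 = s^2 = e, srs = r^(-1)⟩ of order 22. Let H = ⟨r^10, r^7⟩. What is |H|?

|⟨r^10⟩| = 11 and |⟨r^7⟩| = 11, so |H| is a multiple of lcm(11, 11) = 11 and divides |G| = 22.
Closing under the operation: H = {e, r, r^2, r^3, r^4, r^5, r^6, r^7, r^8, r^9, r^10}, so |H| = 11.

11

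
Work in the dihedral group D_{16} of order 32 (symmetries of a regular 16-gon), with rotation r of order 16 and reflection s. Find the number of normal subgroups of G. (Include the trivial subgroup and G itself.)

G has 36 subgroups. Checking conjugation-invariance by order — order 1: 1/1 normal; order 2: 1/17 normal; order 4: 1/9 normal; order 8: 1/5 normal; order 16: 3/3 normal; order 32: 1/1 normal.
Total normal subgroups: 8.

8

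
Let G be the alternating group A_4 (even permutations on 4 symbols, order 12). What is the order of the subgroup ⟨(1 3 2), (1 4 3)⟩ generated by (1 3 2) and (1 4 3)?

12

|⟨(1 3 2)⟩| = 3 and |⟨(1 4 3)⟩| = 3, so |H| is a multiple of lcm(3, 3) = 3 and divides |G| = 12.
Closing {(1 3 2), (1 4 3)} under the group operation gives all of G, so |H| = 12.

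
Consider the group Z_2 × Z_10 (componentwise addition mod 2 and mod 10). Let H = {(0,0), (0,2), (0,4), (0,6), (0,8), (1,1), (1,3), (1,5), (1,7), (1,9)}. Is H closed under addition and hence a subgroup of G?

|H| = 10 divides |G| = 20, consistent with Lagrange.
H contains the identity, every element's inverse is in H, and H is closed under +: it is a subgroup.
In fact H = ⟨(1,1)⟩.

Yes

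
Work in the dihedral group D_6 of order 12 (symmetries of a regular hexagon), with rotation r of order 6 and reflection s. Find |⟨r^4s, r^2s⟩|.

6

|⟨r^4s⟩| = 2 and |⟨r^2s⟩| = 2, so |H| is a multiple of lcm(2, 2) = 2 and divides |G| = 12.
Closing under the operation: H = {e, r^2, r^4, s, r^2s, r^4s}, so |H| = 6.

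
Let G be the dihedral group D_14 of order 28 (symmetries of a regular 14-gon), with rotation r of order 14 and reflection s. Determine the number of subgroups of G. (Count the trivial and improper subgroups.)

|G| = 28, so by Lagrange every subgroup order divides 28. Divisors: 1, 2, 4, 7, 14, 28.
Subgroups by order — order 1: 1; order 2: 15; order 4: 7; order 7: 1; order 14: 3; order 28: 1.
Total: 1 + 15 + 7 + 1 + 3 + 1 = 28.

28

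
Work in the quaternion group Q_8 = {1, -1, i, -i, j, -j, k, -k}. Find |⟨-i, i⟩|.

4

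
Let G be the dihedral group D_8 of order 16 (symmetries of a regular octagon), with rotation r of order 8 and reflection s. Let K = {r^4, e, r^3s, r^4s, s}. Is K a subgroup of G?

No

|K| = 5 does not divide |G| = 16, so by Lagrange K is not a subgroup.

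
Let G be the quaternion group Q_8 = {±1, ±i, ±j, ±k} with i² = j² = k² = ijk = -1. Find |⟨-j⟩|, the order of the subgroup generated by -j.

4

Computing powers of -j: the smallest k with (-j)^k = e is k = 4.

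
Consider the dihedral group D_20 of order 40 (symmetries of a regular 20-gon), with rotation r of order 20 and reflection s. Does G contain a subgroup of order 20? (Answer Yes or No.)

20 | 40. A subgroup of order 20 is {e, r, r^2, r^3, r^4, r^5, r^6, r^7, r^8, r^9, r^10, r^11, r^12, r^13, r^14, r^15, r^16, r^17, r^18, r^19}.

Yes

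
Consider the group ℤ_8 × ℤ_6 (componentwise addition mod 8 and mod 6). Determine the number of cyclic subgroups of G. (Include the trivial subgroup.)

16

Each element a generates a cyclic subgroup ⟨a⟩; distinct elements may generate the same one (a cyclic group of order d has φ(d) generators).
Cyclic subgroups by order — order 1: 1; order 2: 3; order 3: 1; order 4: 2; order 6: 3; order 8: 2; order 12: 2; order 24: 2.
Total: 16.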